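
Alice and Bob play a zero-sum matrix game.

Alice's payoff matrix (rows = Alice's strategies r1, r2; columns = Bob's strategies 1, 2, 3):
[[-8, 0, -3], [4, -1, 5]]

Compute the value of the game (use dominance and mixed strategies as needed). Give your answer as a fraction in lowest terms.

-8/13

Column 3 is strictly dominated by 1 for Bob (it gives Alice more in every row).
The remaining 2×2 game on (r1, r2) × (1, 2) has no saddle point. Let Alice play r1 with probability p; indifference gives −8p + 4(1−p) = −(1−p), so p = 5/13.
Similarly Bob's optimal q on 1 is 1/13, and the value is -8·(1/13) + (0)·(12/13) = -8/13.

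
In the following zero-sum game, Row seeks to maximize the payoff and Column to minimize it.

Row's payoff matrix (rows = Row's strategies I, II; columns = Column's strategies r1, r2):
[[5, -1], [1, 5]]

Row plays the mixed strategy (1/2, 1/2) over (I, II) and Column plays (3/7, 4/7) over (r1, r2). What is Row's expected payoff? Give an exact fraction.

17/7

Against (3/7, 4/7), each row's expected payoff is I: 11/7; II: 23/7.
Taking the (1/2, 1/2)-weighted average: (1/2)·(11/7) + (1/2)·(23/7) = 17/7.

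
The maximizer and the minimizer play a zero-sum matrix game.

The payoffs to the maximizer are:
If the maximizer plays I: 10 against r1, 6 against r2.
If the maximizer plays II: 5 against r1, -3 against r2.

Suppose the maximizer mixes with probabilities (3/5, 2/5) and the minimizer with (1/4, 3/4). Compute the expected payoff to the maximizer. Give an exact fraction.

19/5

Against (1/4, 3/4), each row's expected payoff is I: 7; II: -1.
Taking the (3/5, 2/5)-weighted average: (3/5)·(7) + (2/5)·(-1) = 19/5.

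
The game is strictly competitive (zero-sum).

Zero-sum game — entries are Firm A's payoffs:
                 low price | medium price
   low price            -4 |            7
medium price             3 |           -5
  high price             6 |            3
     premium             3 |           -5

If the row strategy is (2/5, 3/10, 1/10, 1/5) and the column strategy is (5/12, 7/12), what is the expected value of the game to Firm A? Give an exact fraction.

67/120

Against (5/12, 7/12), each row's expected payoff is low price: 29/12; medium price: -5/3; high price: 17/4; premium: -5/3.
Taking the (2/5, 3/10, 1/10, 1/5)-weighted average: (2/5)·(29/12) + (3/10)·(-5/3) + (1/10)·(17/4) + (1/5)·(-5/3) = 67/120.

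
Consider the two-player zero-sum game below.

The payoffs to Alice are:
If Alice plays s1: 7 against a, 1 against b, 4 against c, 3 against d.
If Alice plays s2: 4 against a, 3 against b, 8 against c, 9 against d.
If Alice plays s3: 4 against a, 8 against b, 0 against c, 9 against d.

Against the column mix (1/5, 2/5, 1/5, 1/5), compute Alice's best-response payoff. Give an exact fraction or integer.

29/5

s1: (7)·(1/5) + (1)·(2/5) + (4)·(1/5) + (3)·(1/5) = 16/5.
s2: (4)·(1/5) + (3)·(2/5) + (8)·(1/5) + (9)·(1/5) = 27/5.
s3: (4)·(1/5) + (8)·(2/5) + (0)·(1/5) + (9)·(1/5) = 29/5.
The best pure response is s3 with expected payoff 29/5.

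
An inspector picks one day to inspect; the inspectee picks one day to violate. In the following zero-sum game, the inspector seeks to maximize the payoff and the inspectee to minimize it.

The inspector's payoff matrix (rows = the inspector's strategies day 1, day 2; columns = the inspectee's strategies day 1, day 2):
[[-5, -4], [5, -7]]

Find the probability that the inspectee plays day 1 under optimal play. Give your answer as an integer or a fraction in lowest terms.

3/13

Row minima are -5 and -7, so the inspector's maximin is -5; column maxima are 5 and -4, so the inspectee's minimax is -4. These differ, so the equilibrium is in mixed strategies.
Let the inspectee play day 1 with probability q. The inspector is indifferent when −5q − 4(1−q) = 5q − 7(1−q), giving q = 3/13.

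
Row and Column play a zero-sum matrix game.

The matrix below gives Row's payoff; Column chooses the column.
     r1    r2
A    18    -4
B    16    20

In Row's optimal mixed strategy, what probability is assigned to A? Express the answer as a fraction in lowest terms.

2/13

Row minima are -4 and 16, so Row's maximin is 16; column maxima are 18 and 20, so Column's minimax is 18. These differ, so the equilibrium is in mixed strategies.
Let Row play A with probability p. Column is indifferent when 18p + 16(1−p) = −4p + 20(1−p), giving p = 2/13.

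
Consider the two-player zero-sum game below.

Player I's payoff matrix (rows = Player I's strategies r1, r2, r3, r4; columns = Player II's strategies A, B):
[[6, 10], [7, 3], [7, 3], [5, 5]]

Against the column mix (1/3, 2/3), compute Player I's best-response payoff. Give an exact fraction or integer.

r1: (6)·(1/3) + (10)·(2/3) = 26/3.
r2: (7)·(1/3) + (3)·(2/3) = 13/3.
r3: (7)·(1/3) + (3)·(2/3) = 13/3.
r4: (5)·(1/3) + (5)·(2/3) = 5.
The best pure response is r1 with expected payoff 26/3.

26/3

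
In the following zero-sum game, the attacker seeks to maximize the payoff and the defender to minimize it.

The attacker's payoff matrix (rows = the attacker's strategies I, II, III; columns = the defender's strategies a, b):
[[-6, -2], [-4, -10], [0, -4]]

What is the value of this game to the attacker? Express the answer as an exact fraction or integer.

-3

Row II is strictly dominated by row III, so the attacker never plays it.
The remaining 2×2 game on (I, III) × (a, b) has no saddle point. Let the attacker play I with probability p; indifference gives −6p = −2p − 4(1−p), so p = 1/2.
Similarly the defender's optimal q on a is 1/4, and the value is -6·(1/4) + (-2)·(3/4) = -3.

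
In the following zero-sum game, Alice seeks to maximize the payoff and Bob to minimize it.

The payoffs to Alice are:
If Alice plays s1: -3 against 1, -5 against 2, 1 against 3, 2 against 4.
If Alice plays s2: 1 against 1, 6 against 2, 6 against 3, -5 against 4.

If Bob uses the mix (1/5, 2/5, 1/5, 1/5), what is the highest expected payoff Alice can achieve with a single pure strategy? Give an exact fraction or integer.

s1: (-3)·(1/5) + (-5)·(2/5) + (1)·(1/5) + (2)·(1/5) = -2.
s2: (1)·(1/5) + (6)·(2/5) + (6)·(1/5) + (-5)·(1/5) = 14/5.
The best pure response is s2 with expected payoff 14/5.

14/5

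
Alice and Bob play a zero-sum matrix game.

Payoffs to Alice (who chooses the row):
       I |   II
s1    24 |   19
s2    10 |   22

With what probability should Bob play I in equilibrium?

3/17

Row minima are 19 and 10, so Alice's maximin is 19; column maxima are 24 and 22, so Bob's minimax is 22. These differ, so the equilibrium is in mixed strategies.
Let Bob play I with probability q. Alice is indifferent when 24q + 19(1−q) = 10q + 22(1−q), giving q = 3/17.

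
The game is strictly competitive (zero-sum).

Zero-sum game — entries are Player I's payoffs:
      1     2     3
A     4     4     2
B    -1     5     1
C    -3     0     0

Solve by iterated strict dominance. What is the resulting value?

Row C is strictly dominated by row A (4>-3, 4>0, 2>0); eliminate C.
Column 2 is strictly dominated by 3 for Player II (2<4, 1<5); eliminate 2.
Row B is strictly dominated by row A (4>-1, 2>1); eliminate B.
Column 1 is strictly dominated by 3 for Player II (2<4); eliminate 1.
Only (A, 3) remains, with payoff 2.

2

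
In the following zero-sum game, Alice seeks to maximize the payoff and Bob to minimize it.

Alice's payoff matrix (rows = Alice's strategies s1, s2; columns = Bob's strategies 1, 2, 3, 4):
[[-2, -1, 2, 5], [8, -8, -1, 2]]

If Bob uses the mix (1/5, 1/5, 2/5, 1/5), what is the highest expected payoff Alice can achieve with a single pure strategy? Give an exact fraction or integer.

s1: (-2)·(1/5) + (-1)·(1/5) + (2)·(2/5) + (5)·(1/5) = 6/5.
s2: (8)·(1/5) + (-8)·(1/5) + (-1)·(2/5) + (2)·(1/5) = 0.
The best pure response is s1 with expected payoff 6/5.

6/5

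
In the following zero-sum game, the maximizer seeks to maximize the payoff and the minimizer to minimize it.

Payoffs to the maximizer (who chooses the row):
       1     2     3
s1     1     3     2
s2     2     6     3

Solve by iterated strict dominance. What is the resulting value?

2

Column 2 is strictly dominated by 1 for the minimizer (1<3, 2<6); eliminate 2.
Row s1 is strictly dominated by row s2 (2>1, 3>2); eliminate s1.
Column 3 is strictly dominated by 1 for the minimizer (2<3); eliminate 3.
Only (s2, 1) remains, with payoff 2.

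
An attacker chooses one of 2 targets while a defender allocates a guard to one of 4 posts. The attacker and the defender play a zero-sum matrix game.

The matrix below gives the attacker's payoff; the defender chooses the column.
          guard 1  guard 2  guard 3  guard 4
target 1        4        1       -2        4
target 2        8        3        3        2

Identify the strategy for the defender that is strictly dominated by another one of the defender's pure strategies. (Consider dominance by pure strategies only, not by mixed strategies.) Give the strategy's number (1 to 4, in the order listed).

The defender prefers columns that give the attacker less. Compare guard 1 with guard 2: 1 < 4, 3 < 8.
So guard 2 strictly dominates guard 1 for the defender; guard 1 is strictly dominated.

1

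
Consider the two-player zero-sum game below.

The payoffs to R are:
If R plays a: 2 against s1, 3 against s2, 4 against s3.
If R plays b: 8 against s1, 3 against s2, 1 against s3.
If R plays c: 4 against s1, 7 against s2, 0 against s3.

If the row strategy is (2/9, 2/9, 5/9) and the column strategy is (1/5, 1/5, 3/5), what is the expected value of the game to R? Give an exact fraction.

Against (1/5, 1/5, 3/5), each row's expected payoff is a: 17/5; b: 14/5; c: 11/5.
Taking the (2/9, 2/9, 5/9)-weighted average: (2/9)·(17/5) + (2/9)·(14/5) + (5/9)·(11/5) = 13/5.

13/5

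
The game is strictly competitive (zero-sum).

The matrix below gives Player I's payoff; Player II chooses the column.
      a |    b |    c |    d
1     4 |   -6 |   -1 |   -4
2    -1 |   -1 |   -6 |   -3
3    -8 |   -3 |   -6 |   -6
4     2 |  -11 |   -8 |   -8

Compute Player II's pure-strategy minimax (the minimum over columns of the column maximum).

The worst case (largest entry) in each column is a: 4, b: -1, c: -1, d: -3.
The best (smallest) of these is -3.

-3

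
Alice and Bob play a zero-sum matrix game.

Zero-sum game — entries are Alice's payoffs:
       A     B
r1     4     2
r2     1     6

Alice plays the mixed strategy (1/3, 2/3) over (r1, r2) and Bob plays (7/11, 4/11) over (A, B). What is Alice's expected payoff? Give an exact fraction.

Against (7/11, 4/11), each row's expected payoff is r1: 36/11; r2: 31/11.
Taking the (1/3, 2/3)-weighted average: (1/3)·(36/11) + (2/3)·(31/11) = 98/33.

98/33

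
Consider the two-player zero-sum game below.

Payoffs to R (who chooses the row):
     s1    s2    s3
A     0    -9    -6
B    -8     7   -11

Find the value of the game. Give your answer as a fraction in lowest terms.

Column s1 is strictly dominated by s3 for C (it gives R more in every row).
The remaining 2×2 game on (A, B) × (s2, s3) has no saddle point. Let R play A with probability p; indifference gives −9p + 7(1−p) = −6p − 11(1−p), so p = 6/7.
Similarly C's optimal q on s2 is 5/21, and the value is -9·(5/21) + (-6)·(16/21) = -47/7.

-47/7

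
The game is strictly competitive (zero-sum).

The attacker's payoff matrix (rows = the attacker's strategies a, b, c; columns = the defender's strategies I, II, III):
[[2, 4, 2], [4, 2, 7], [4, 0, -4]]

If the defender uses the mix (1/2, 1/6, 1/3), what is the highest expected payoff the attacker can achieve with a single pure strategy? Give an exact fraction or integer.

a: (2)·(1/2) + (4)·(1/6) + (2)·(1/3) = 7/3.
b: (4)·(1/2) + (2)·(1/6) + (7)·(1/3) = 14/3.
c: (4)·(1/2) + (0)·(1/6) + (-4)·(1/3) = 2/3.
The best pure response is b with expected payoff 14/3.

14/3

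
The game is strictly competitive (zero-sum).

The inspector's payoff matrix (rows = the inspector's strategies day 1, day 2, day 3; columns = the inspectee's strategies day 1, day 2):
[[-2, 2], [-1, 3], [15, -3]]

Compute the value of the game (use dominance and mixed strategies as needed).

21/11

Row day 1 is strictly dominated by row day 2, so the inspector never plays it.
The remaining 2×2 game on (day 2, day 3) × (day 1, day 2) has no saddle point. Let the inspector play day 2 with probability p; indifference gives −p + 15(1−p) = 3p − 3(1−p), so p = 9/11.
Similarly the inspectee's optimal q on day 1 is 3/11, and the value is -1·(3/11) + (3)·(8/11) = 21/11.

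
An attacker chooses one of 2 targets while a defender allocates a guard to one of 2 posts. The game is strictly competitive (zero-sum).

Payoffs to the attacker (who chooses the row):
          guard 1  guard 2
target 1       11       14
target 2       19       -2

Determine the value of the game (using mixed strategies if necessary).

Row minima are 11 and -2, so the attacker's maximin is 11; column maxima are 19 and 14, so the defender's minimax is 14. These differ, so the equilibrium is in mixed strategies.
Let the attacker play target 1 with probability p. The defender is indifferent when 11p + 19(1−p) = 14p − 2(1−p), giving p = 7/8.
Let the defender play guard 1 with probability q. The attacker is indifferent when 11q + 14(1−q) = 19q − 2(1−q), giving q = 2/3.
The value is 11·(2/3) + (14)·(1/3) = 12.

12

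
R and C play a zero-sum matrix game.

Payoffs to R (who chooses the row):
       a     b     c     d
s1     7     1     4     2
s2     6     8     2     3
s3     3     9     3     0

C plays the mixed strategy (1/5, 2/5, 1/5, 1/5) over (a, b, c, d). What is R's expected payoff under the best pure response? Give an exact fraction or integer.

s1: (7)·(1/5) + (1)·(2/5) + (4)·(1/5) + (2)·(1/5) = 3.
s2: (6)·(1/5) + (8)·(2/5) + (2)·(1/5) + (3)·(1/5) = 27/5.
s3: (3)·(1/5) + (9)·(2/5) + (3)·(1/5) + (0)·(1/5) = 24/5.
The best pure response is s2 with expected payoff 27/5.

27/5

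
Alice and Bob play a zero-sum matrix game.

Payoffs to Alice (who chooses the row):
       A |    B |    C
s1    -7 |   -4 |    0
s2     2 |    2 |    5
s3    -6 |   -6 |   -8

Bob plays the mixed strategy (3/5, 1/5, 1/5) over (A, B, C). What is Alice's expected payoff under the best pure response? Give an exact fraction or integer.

13/5

s1: (-7)·(3/5) + (-4)·(1/5) + (0)·(1/5) = -5.
s2: (2)·(3/5) + (2)·(1/5) + (5)·(1/5) = 13/5.
s3: (-6)·(3/5) + (-6)·(1/5) + (-8)·(1/5) = -32/5.
The best pure response is s2 with expected payoff 13/5.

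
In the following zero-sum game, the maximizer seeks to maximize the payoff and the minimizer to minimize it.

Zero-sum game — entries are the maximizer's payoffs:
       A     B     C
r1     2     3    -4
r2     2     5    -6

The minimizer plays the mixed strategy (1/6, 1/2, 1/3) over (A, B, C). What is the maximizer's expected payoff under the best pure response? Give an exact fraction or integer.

5/6

r1: (2)·(1/6) + (3)·(1/2) + (-4)·(1/3) = 1/2.
r2: (2)·(1/6) + (5)·(1/2) + (-6)·(1/3) = 5/6.
The best pure response is r2 with expected payoff 5/6.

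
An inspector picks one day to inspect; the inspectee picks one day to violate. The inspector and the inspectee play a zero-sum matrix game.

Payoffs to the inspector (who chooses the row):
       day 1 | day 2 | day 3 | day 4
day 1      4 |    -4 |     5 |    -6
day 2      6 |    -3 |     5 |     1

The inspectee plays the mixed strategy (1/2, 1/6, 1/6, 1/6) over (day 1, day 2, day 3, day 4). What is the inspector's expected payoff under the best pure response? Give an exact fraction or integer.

7/2

day 1: (4)·(1/2) + (-4)·(1/6) + (5)·(1/6) + (-6)·(1/6) = 7/6.
day 2: (6)·(1/2) + (-3)·(1/6) + (5)·(1/6) + (1)·(1/6) = 7/2.
The best pure response is day 2 with expected payoff 7/2.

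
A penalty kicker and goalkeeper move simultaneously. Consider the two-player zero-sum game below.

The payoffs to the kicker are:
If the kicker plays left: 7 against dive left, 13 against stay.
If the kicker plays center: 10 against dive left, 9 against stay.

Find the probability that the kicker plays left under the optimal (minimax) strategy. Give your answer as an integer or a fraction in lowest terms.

1/7

Row minima are 7 and 9, so the kicker's maximin is 9; column maxima are 10 and 13, so the goalkeeper's minimax is 10. These differ, so the equilibrium is in mixed strategies.
Let the kicker play left with probability p. The goalkeeper is indifferent when 7p + 10(1−p) = 13p + 9(1−p), giving p = 1/7.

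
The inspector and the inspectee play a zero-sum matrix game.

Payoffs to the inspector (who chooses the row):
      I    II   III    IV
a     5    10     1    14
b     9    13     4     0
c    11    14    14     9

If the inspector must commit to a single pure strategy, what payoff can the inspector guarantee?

9

The worst-case payoff for each row is a: 1, b: 0, c: 9.
The best of these is 9.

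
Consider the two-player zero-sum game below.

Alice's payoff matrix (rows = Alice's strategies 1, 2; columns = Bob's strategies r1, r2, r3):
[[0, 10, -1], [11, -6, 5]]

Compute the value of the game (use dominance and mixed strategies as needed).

Column r1 is strictly dominated by r3 for Bob (it gives Alice more in every row).
The remaining 2×2 game on (1, 2) × (r2, r3) has no saddle point. Let Alice play 1 with probability p; indifference gives 10p − 6(1−p) = −p + 5(1−p), so p = 1/2.
Similarly Bob's optimal q on r2 is 3/11, and the value is 10·(3/11) + (-1)·(8/11) = 2.

2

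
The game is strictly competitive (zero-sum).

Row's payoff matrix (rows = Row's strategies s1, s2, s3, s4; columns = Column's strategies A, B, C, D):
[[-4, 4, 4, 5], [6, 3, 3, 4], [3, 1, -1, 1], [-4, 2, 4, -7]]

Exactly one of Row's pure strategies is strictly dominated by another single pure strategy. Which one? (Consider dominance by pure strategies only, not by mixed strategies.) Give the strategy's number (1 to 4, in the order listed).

Compare s3 with s2: 6 > 3, 3 > 1, 3 > -1, 4 > 1.
So s2 strictly dominates s3 for Row; s3 is strictly dominated.

3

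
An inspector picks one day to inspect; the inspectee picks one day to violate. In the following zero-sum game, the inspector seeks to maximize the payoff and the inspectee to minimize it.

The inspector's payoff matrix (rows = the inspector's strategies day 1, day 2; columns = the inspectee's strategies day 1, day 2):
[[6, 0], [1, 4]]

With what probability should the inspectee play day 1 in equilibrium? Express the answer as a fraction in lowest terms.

Row minima are 0 and 1, so the inspector's maximin is 1; column maxima are 6 and 4, so the inspectee's minimax is 4. These differ, so the equilibrium is in mixed strategies.
Let the inspectee play day 1 with probability q. The inspector is indifferent when 6q = q + 4(1−q), giving q = 4/9.

4/9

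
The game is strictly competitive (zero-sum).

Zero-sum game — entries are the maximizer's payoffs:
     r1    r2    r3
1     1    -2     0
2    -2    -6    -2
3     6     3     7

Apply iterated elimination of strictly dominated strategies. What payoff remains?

Column r3 is strictly dominated by r2 for the minimizer (-2<0, -6<-2, 3<7); eliminate r3.
Column r1 is strictly dominated by r2 for the minimizer (-2<1, -6<-2, 3<6); eliminate r1.
Row 2 is strictly dominated by row 1 (-2>-6); eliminate 2.
Row 1 is strictly dominated by row 3 (3>-2); eliminate 1.
Only (3, r2) remains, with payoff 3.

3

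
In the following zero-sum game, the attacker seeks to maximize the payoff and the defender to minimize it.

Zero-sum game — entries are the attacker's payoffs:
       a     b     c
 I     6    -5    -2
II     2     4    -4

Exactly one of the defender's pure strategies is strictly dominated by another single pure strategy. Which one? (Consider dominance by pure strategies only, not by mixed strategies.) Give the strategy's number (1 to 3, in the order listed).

The defender prefers columns that give the attacker less. Compare a with c: -2 < 6, -4 < 2.
So c strictly dominates a for the defender; a is strictly dominated.

1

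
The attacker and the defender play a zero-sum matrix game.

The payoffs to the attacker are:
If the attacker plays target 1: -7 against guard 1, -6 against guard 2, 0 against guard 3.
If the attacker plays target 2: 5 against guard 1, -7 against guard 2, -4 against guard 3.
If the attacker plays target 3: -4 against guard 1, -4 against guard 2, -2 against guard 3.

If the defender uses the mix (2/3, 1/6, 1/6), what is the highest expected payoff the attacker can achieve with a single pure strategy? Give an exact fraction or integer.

3/2

target 1: (-7)·(2/3) + (-6)·(1/6) + (0)·(1/6) = -17/3.
target 2: (5)·(2/3) + (-7)·(1/6) + (-4)·(1/6) = 3/2.
target 3: (-4)·(2/3) + (-4)·(1/6) + (-2)·(1/6) = -11/3.
The best pure response is target 2 with expected payoff 3/2.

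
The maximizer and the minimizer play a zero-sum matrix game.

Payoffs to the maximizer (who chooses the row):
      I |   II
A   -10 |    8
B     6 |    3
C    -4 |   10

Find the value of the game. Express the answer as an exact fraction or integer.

Row A is strictly dominated by row C, so the maximizer never plays it.
The remaining 2×2 game on (B, C) × (I, II) has no saddle point. Let the maximizer play B with probability p; indifference gives 6p − 4(1−p) = 3p + 10(1−p), so p = 14/17.
Similarly the minimizer's optimal q on I is 7/17, and the value is 6·(7/17) + (3)·(10/17) = 72/17.

72/17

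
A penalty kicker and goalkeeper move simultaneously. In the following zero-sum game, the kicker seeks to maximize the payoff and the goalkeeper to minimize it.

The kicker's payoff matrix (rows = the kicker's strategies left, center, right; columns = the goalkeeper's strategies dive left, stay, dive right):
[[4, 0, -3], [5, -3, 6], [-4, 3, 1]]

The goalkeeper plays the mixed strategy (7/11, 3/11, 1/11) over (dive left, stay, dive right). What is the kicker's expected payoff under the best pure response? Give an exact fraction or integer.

32/11

left: (4)·(7/11) + (0)·(3/11) + (-3)·(1/11) = 25/11.
center: (5)·(7/11) + (-3)·(3/11) + (6)·(1/11) = 32/11.
right: (-4)·(7/11) + (3)·(3/11) + (1)·(1/11) = -18/11.
The best pure response is center with expected payoff 32/11.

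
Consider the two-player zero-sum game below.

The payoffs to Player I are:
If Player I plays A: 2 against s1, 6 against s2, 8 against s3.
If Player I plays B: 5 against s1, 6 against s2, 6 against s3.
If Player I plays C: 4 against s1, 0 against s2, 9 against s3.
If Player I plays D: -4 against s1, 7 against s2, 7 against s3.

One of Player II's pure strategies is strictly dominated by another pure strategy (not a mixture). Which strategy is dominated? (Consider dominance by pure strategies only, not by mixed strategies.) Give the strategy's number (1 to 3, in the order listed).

Player II prefers columns that give Player I less. Compare s3 with s1: 2 < 8, 5 < 6, 4 < 9, -4 < 7.
So s1 strictly dominates s3 for Player II; s3 is strictly dominated.

3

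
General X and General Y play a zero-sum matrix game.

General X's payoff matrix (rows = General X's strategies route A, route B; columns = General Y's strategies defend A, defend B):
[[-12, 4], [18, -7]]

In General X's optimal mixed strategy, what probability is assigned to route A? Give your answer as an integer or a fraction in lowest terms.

25/41

Row minima are -12 and -7, so General X's maximin is -7; column maxima are 18 and 4, so General Y's minimax is 4. These differ, so the equilibrium is in mixed strategies.
Let General X play route A with probability p. General Y is indifferent when −12p + 18(1−p) = 4p − 7(1−p), giving p = 25/41.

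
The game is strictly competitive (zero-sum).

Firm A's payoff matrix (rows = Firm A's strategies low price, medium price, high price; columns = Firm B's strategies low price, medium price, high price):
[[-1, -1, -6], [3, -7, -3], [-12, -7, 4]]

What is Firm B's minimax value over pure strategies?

-1

The worst case (largest entry) in each column is low price: 3, medium price: -1, high price: 4.
The best (smallest) of these is -1.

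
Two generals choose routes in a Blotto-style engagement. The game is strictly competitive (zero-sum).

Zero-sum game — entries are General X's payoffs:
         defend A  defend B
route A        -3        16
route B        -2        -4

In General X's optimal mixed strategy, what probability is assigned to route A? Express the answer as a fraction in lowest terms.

Row minima are -3 and -4, so General X's maximin is -3; column maxima are -2 and 16, so General Y's minimax is -2. These differ, so the equilibrium is in mixed strategies.
Let General X play route A with probability p. General Y is indifferent when −3p − 2(1−p) = 16p − 4(1−p), giving p = 2/21.

2/21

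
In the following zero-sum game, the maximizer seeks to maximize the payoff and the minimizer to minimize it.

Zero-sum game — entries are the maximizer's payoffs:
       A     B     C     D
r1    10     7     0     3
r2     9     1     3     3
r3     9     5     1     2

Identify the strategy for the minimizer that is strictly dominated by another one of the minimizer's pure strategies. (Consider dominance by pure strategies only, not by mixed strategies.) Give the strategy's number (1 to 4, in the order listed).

1

The minimizer prefers columns that give the maximizer less. Compare A with B: 7 < 10, 1 < 9, 5 < 9.
So B strictly dominates A for the minimizer; A is strictly dominated.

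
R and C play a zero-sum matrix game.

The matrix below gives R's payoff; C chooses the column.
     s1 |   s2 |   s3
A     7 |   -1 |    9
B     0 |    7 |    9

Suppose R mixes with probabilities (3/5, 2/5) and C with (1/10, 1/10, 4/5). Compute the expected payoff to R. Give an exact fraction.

196/25

Against (1/10, 1/10, 4/5), each row's expected payoff is A: 39/5; B: 79/10.
Taking the (3/5, 2/5)-weighted average: (3/5)·(39/5) + (2/5)·(79/10) = 196/25.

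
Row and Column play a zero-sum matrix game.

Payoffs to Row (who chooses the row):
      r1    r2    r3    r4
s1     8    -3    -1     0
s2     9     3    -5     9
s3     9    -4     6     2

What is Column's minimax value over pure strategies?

3

The worst case (largest entry) in each column is r1: 9, r2: 3, r3: 6, r4: 9.
The best (smallest) of these is 3.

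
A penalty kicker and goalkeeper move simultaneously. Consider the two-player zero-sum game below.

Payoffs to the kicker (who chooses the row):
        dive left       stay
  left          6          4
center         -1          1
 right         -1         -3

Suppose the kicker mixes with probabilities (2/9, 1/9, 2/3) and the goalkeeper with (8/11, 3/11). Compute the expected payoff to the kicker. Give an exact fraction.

13/99

Against (8/11, 3/11), each row's expected payoff is left: 60/11; center: -5/11; right: -17/11.
Taking the (2/9, 1/9, 2/3)-weighted average: (2/9)·(60/11) + (1/9)·(-5/11) + (2/3)·(-17/11) = 13/99.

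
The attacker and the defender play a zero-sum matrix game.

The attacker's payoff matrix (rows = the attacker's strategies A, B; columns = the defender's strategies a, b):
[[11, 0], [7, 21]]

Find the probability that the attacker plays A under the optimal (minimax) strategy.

14/25

Row minima are 0 and 7, so the attacker's maximin is 7; column maxima are 11 and 21, so the defender's minimax is 11. These differ, so the equilibrium is in mixed strategies.
Let the attacker play A with probability p. The defender is indifferent when 11p + 7(1−p) = 21(1−p), giving p = 14/25.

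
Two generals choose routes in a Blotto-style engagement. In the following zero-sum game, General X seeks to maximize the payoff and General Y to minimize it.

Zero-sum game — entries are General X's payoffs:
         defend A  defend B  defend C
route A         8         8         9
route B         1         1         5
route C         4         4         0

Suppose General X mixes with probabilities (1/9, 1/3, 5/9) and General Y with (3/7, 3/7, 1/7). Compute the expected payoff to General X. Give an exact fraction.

10/3

Against (3/7, 3/7, 1/7), each row's expected payoff is route A: 57/7; route B: 11/7; route C: 24/7.
Taking the (1/9, 1/3, 5/9)-weighted average: (1/9)·(57/7) + (1/3)·(11/7) + (5/9)·(24/7) = 10/3.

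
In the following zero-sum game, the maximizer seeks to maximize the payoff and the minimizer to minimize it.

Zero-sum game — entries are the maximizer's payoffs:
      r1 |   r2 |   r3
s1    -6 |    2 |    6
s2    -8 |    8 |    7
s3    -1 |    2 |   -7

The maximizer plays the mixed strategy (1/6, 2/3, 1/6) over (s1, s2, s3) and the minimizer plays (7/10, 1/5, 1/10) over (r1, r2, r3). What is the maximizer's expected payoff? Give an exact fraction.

Against (7/10, 1/5, 1/10), each row's expected payoff is s1: -16/5; s2: -33/10; s3: -1.
Taking the (1/6, 2/3, 1/6)-weighted average: (1/6)·(-16/5) + (2/3)·(-33/10) + (1/6)·(-1) = -29/10.

-29/10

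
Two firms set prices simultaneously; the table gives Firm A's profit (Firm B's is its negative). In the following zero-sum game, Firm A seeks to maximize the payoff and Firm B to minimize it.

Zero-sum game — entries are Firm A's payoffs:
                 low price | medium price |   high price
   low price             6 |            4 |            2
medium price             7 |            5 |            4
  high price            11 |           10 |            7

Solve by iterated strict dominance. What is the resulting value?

7

Column low price is strictly dominated by medium price for Firm B (4<6, 5<7, 10<11); eliminate low price.
Row medium price is strictly dominated by row high price (10>5, 7>4); eliminate medium price.
Column medium price is strictly dominated by high price for Firm B (2<4, 7<10); eliminate medium price.
Row low price is strictly dominated by row high price (7>2); eliminate low price.
Only (high price, high price) remains, with payoff 7.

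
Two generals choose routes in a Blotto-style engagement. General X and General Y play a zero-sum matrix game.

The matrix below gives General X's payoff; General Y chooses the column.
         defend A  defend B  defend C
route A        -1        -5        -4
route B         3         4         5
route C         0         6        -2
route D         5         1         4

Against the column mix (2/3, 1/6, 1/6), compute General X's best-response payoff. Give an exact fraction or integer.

route A: (-1)·(2/3) + (-5)·(1/6) + (-4)·(1/6) = -13/6.
route B: (3)·(2/3) + (4)·(1/6) + (5)·(1/6) = 7/2.
route C: (0)·(2/3) + (6)·(1/6) + (-2)·(1/6) = 2/3.
route D: (5)·(2/3) + (1)·(1/6) + (4)·(1/6) = 25/6.
The best pure response is route D with expected payoff 25/6.

25/6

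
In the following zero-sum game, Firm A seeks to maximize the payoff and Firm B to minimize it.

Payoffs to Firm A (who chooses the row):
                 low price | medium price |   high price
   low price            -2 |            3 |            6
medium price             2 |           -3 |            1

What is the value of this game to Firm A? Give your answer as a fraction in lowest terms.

0

Column high price is strictly dominated by medium price for Firm B (it gives Firm A more in every row).
The remaining 2×2 game on (low price, medium price) × (low price, medium price) has no saddle point. Let Firm A play low price with probability p; indifference gives −2p + 2(1−p) = 3p − 3(1−p), so p = 1/2.
Similarly Firm B's optimal q on low price is 3/5, and the value is -2·(3/5) + (3)·(2/5) = 0.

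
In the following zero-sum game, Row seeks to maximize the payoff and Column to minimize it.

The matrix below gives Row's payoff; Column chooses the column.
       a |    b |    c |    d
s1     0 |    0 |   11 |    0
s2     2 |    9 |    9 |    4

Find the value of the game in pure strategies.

Row minima: 0, 2 → Row's maximin is 2.
Column maxima: 2, 9, 11, 4 → Column's minimax is 2.
They coincide at (s2, a), so the value is 2.

2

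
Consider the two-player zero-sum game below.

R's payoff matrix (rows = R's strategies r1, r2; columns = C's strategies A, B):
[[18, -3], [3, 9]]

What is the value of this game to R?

19/3

Row minima are -3 and 3, so R's maximin is 3; column maxima are 18 and 9, so C's minimax is 9. These differ, so the equilibrium is in mixed strategies.
Let R play r1 with probability p. C is indifferent when 18p + 3(1−p) = −3p + 9(1−p), giving p = 2/9.
Let C play A with probability q. R is indifferent when 18q − 3(1−q) = 3q + 9(1−q), giving q = 4/9.
The value is 18·(4/9) + (-3)·(5/9) = 19/3.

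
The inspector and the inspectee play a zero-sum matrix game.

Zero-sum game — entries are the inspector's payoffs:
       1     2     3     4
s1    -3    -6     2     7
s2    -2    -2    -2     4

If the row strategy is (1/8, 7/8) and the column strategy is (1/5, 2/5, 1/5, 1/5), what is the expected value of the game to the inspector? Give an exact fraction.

Against (1/5, 2/5, 1/5, 1/5), each row's expected payoff is s1: -6/5; s2: -4/5.
Taking the (1/8, 7/8)-weighted average: (1/8)·(-6/5) + (7/8)·(-4/5) = -17/20.

-17/20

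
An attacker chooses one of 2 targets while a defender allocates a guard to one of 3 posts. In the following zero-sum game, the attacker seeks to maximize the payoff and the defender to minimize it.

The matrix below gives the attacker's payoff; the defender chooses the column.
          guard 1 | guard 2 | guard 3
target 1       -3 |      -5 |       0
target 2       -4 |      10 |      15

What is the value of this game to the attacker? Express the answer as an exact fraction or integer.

Column guard 3 is strictly dominated by guard 2 for the defender (it gives the attacker more in every row).
The remaining 2×2 game on (target 1, target 2) × (guard 1, guard 2) has no saddle point. Let the attacker play target 1 with probability p; indifference gives −3p − 4(1−p) = −5p + 10(1−p), so p = 7/8.
Similarly the defender's optimal q on guard 1 is 15/16, and the value is -3·(15/16) + (-5)·(1/16) = -25/8.

-25/8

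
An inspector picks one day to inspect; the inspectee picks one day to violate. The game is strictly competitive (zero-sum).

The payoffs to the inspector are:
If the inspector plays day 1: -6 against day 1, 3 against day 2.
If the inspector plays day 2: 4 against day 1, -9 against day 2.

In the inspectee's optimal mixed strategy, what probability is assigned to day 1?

Row minima are -6 and -9, so the inspector's maximin is -6; column maxima are 4 and 3, so the inspectee's minimax is 3. These differ, so the equilibrium is in mixed strategies.
Let the inspectee play day 1 with probability q. The inspector is indifferent when −6q + 3(1−q) = 4q − 9(1−q), giving q = 6/11.

6/11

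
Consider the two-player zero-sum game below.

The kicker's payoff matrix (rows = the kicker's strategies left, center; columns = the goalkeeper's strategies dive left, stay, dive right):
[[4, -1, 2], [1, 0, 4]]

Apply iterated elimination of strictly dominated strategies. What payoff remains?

0

Column dive right is strictly dominated by stay for the goalkeeper (-1<2, 0<4); eliminate dive right.
Column dive left is strictly dominated by stay for the goalkeeper (-1<4, 0<1); eliminate dive left.
Row left is strictly dominated by row center (0>-1); eliminate left.
Only (center, stay) remains, with payoff 0.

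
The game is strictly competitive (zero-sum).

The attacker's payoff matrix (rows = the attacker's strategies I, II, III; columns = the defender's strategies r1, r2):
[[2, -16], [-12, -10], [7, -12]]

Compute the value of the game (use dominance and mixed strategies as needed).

-214/21

Row I is strictly dominated by row III, so the attacker never plays it.
The remaining 2×2 game on (II, III) × (r1, r2) has no saddle point. Let the attacker play II with probability p; indifference gives −12p + 7(1−p) = −10p − 12(1−p), so p = 19/21.
Similarly the defender's optimal q on r1 is 2/21, and the value is -12·(2/21) + (-10)·(19/21) = -214/21.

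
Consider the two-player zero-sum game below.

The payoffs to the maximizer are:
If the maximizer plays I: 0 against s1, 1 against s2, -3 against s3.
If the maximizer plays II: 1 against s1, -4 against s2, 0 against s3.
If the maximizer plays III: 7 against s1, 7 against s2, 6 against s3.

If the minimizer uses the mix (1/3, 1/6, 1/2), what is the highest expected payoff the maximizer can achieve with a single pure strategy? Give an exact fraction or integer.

I: (0)·(1/3) + (1)·(1/6) + (-3)·(1/2) = -4/3.
II: (1)·(1/3) + (-4)·(1/6) + (0)·(1/2) = -1/3.
III: (7)·(1/3) + (7)·(1/6) + (6)·(1/2) = 13/2.
The best pure response is III with expected payoff 13/2.

13/2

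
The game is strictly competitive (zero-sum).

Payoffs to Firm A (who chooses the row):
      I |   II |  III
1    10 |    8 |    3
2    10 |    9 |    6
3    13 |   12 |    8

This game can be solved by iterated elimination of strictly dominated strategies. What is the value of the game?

8

Column I is strictly dominated by II for Firm B (8<10, 9<10, 12<13); eliminate I.
Column II is strictly dominated by III for Firm B (3<8, 6<9, 8<12); eliminate II.
Row 1 is strictly dominated by row 2 (6>3); eliminate 1.
Row 2 is strictly dominated by row 3 (8>6); eliminate 2.
Only (3, III) remains, with payoff 8.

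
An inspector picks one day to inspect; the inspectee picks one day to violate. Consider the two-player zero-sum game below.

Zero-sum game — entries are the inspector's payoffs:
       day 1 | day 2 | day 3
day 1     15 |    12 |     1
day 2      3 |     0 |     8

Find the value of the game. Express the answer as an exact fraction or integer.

96/19

Column day 1 is strictly dominated by day 2 for the inspectee (it gives the inspector more in every row).
The remaining 2×2 game on (day 1, day 2) × (day 2, day 3) has no saddle point. Let the inspector play day 1 with probability p; indifference gives 12p = p + 8(1−p), so p = 8/19.
Similarly the inspectee's optimal q on day 2 is 7/19, and the value is 12·(7/19) + (1)·(12/19) = 96/19.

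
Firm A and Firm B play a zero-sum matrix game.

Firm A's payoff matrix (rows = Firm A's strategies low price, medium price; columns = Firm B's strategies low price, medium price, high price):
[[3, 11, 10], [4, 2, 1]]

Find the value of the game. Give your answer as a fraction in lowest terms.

Column medium price is strictly dominated by high price for Firm B (it gives Firm A more in every row).
The remaining 2×2 game on (low price, medium price) × (low price, high price) has no saddle point. Let Firm A play low price with probability p; indifference gives 3p + 4(1−p) = 10p + (1−p), so p = 3/10.
Similarly Firm B's optimal q on low price is 9/10, and the value is 3·(9/10) + (10)·(1/10) = 37/10.

37/10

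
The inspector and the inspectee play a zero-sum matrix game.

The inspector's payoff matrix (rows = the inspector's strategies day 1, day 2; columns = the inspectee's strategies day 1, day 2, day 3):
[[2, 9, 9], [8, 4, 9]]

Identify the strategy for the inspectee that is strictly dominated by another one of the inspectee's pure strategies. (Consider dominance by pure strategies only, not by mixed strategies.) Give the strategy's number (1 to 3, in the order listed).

The inspectee prefers columns that give the inspector less. Compare day 3 with day 1: 2 < 9, 8 < 9.
So day 1 strictly dominates day 3 for the inspectee; day 3 is strictly dominated.

3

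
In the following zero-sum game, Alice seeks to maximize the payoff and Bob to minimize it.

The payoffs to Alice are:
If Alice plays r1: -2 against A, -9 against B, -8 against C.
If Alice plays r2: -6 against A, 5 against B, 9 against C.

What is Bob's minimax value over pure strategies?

-2

The worst case (largest entry) in each column is A: -2, B: 5, C: 9.
The best (smallest) of these is -2.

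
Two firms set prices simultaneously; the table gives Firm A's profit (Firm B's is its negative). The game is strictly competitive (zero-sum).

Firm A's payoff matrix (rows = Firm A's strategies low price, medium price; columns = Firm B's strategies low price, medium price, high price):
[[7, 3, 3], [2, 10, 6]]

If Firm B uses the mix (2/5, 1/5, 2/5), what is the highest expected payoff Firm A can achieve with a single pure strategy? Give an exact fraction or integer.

26/5

low price: (7)·(2/5) + (3)·(1/5) + (3)·(2/5) = 23/5.
medium price: (2)·(2/5) + (10)·(1/5) + (6)·(2/5) = 26/5.
The best pure response is medium price with expected payoff 26/5.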